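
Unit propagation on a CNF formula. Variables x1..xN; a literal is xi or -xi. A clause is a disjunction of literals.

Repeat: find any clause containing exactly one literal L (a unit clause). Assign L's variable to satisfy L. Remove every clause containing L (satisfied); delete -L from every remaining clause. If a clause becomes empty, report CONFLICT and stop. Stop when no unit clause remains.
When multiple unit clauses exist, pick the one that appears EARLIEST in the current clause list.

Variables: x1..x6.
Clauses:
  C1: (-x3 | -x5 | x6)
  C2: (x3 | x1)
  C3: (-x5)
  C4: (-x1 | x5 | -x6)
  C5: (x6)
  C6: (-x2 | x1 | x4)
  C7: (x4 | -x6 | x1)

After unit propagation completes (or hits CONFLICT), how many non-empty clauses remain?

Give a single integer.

unit clause [-5] forces x5=F; simplify:
  drop 5 from [-1, 5, -6] -> [-1, -6]
  satisfied 2 clause(s); 5 remain; assigned so far: [5]
unit clause [6] forces x6=T; simplify:
  drop -6 from [-1, -6] -> [-1]
  drop -6 from [4, -6, 1] -> [4, 1]
  satisfied 1 clause(s); 4 remain; assigned so far: [5, 6]
unit clause [-1] forces x1=F; simplify:
  drop 1 from [3, 1] -> [3]
  drop 1 from [-2, 1, 4] -> [-2, 4]
  drop 1 from [4, 1] -> [4]
  satisfied 1 clause(s); 3 remain; assigned so far: [1, 5, 6]
unit clause [3] forces x3=T; simplify:
  satisfied 1 clause(s); 2 remain; assigned so far: [1, 3, 5, 6]
unit clause [4] forces x4=T; simplify:
  satisfied 2 clause(s); 0 remain; assigned so far: [1, 3, 4, 5, 6]

Answer: 0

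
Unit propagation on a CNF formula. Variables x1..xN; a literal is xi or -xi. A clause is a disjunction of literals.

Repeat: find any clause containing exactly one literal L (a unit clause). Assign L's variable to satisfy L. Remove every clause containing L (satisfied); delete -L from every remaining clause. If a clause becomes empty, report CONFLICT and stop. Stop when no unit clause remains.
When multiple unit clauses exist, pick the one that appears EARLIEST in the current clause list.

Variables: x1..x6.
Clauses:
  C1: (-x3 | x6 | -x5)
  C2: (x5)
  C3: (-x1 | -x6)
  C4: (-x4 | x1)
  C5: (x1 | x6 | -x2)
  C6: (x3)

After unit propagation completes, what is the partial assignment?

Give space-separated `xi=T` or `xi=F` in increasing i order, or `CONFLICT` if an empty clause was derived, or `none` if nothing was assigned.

unit clause [5] forces x5=T; simplify:
  drop -5 from [-3, 6, -5] -> [-3, 6]
  satisfied 1 clause(s); 5 remain; assigned so far: [5]
unit clause [3] forces x3=T; simplify:
  drop -3 from [-3, 6] -> [6]
  satisfied 1 clause(s); 4 remain; assigned so far: [3, 5]
unit clause [6] forces x6=T; simplify:
  drop -6 from [-1, -6] -> [-1]
  satisfied 2 clause(s); 2 remain; assigned so far: [3, 5, 6]
unit clause [-1] forces x1=F; simplify:
  drop 1 from [-4, 1] -> [-4]
  satisfied 1 clause(s); 1 remain; assigned so far: [1, 3, 5, 6]
unit clause [-4] forces x4=F; simplify:
  satisfied 1 clause(s); 0 remain; assigned so far: [1, 3, 4, 5, 6]

Answer: x1=F x3=T x4=F x5=T x6=T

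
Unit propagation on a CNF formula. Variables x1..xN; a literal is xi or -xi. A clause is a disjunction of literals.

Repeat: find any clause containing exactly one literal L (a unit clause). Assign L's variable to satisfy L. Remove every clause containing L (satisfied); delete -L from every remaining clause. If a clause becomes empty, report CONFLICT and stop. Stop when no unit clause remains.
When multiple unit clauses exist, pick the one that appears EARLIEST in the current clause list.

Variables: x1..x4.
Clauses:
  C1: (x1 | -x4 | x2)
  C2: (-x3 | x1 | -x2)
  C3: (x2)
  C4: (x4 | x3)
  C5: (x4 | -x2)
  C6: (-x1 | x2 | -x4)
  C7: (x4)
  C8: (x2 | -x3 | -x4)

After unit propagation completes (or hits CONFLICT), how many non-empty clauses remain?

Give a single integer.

Answer: 1

Derivation:
unit clause [2] forces x2=T; simplify:
  drop -2 from [-3, 1, -2] -> [-3, 1]
  drop -2 from [4, -2] -> [4]
  satisfied 4 clause(s); 4 remain; assigned so far: [2]
unit clause [4] forces x4=T; simplify:
  satisfied 3 clause(s); 1 remain; assigned so far: [2, 4]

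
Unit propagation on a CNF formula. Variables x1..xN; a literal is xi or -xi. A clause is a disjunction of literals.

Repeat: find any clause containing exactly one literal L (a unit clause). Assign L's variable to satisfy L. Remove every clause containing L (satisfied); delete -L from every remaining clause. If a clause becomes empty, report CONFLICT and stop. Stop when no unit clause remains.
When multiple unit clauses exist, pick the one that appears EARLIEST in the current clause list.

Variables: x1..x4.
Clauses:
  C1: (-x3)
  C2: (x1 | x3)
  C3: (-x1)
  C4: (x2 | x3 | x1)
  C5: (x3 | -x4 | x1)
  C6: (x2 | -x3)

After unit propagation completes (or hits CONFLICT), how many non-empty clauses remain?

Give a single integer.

Answer: 0

Derivation:
unit clause [-3] forces x3=F; simplify:
  drop 3 from [1, 3] -> [1]
  drop 3 from [2, 3, 1] -> [2, 1]
  drop 3 from [3, -4, 1] -> [-4, 1]
  satisfied 2 clause(s); 4 remain; assigned so far: [3]
unit clause [1] forces x1=T; simplify:
  drop -1 from [-1] -> [] (empty!)
  satisfied 3 clause(s); 1 remain; assigned so far: [1, 3]
CONFLICT (empty clause)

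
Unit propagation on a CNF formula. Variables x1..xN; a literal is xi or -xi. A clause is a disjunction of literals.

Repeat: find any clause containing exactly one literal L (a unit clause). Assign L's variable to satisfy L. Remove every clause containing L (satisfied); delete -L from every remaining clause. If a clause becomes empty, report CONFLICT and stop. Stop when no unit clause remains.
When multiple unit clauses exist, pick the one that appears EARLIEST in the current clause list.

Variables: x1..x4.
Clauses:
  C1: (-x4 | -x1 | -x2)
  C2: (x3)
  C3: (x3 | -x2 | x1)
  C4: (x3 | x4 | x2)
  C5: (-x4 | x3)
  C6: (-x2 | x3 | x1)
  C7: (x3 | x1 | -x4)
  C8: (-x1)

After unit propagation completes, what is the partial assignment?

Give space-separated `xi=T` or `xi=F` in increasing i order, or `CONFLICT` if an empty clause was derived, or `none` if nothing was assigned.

unit clause [3] forces x3=T; simplify:
  satisfied 6 clause(s); 2 remain; assigned so far: [3]
unit clause [-1] forces x1=F; simplify:
  satisfied 2 clause(s); 0 remain; assigned so far: [1, 3]

Answer: x1=F x3=T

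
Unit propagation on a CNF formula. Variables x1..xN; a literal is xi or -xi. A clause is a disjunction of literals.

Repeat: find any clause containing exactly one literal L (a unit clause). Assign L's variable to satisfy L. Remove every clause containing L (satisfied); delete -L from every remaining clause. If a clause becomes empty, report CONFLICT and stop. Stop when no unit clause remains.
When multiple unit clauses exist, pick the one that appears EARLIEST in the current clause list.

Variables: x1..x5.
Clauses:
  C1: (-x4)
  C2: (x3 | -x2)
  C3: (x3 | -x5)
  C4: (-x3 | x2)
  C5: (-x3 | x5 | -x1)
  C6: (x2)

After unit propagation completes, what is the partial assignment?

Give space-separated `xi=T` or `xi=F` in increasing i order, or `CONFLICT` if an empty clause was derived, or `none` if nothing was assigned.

unit clause [-4] forces x4=F; simplify:
  satisfied 1 clause(s); 5 remain; assigned so far: [4]
unit clause [2] forces x2=T; simplify:
  drop -2 from [3, -2] -> [3]
  satisfied 2 clause(s); 3 remain; assigned so far: [2, 4]
unit clause [3] forces x3=T; simplify:
  drop -3 from [-3, 5, -1] -> [5, -1]
  satisfied 2 clause(s); 1 remain; assigned so far: [2, 3, 4]

Answer: x2=T x3=T x4=F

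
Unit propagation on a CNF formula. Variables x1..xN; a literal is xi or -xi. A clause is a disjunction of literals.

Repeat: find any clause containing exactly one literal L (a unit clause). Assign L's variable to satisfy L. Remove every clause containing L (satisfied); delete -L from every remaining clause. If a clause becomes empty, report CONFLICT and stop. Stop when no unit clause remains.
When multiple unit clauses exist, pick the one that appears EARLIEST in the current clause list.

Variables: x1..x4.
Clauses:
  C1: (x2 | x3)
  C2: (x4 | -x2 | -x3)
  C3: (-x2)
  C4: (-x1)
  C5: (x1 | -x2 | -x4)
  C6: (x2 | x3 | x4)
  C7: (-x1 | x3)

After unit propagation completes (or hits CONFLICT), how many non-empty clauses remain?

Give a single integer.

unit clause [-2] forces x2=F; simplify:
  drop 2 from [2, 3] -> [3]
  drop 2 from [2, 3, 4] -> [3, 4]
  satisfied 3 clause(s); 4 remain; assigned so far: [2]
unit clause [3] forces x3=T; simplify:
  satisfied 3 clause(s); 1 remain; assigned so far: [2, 3]
unit clause [-1] forces x1=F; simplify:
  satisfied 1 clause(s); 0 remain; assigned so far: [1, 2, 3]

Answer: 0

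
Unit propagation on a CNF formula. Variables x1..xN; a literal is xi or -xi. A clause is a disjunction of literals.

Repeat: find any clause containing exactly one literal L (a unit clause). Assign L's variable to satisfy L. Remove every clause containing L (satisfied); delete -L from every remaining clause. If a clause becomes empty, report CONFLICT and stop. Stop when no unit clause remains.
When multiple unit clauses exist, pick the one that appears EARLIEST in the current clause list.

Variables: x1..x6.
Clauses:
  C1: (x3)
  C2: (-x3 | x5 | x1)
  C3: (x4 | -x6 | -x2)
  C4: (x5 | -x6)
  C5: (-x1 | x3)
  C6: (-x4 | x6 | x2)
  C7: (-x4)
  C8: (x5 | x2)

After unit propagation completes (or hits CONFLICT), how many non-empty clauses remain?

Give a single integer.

Answer: 4

Derivation:
unit clause [3] forces x3=T; simplify:
  drop -3 from [-3, 5, 1] -> [5, 1]
  satisfied 2 clause(s); 6 remain; assigned so far: [3]
unit clause [-4] forces x4=F; simplify:
  drop 4 from [4, -6, -2] -> [-6, -2]
  satisfied 2 clause(s); 4 remain; assigned so far: [3, 4]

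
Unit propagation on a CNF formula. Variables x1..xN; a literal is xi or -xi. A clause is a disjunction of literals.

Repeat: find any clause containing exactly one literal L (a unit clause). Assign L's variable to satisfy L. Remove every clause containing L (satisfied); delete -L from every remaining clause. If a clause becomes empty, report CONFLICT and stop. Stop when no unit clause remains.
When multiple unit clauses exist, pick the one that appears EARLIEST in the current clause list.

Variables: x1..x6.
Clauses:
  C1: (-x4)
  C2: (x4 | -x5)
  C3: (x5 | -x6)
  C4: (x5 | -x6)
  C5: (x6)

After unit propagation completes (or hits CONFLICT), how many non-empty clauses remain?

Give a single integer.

unit clause [-4] forces x4=F; simplify:
  drop 4 from [4, -5] -> [-5]
  satisfied 1 clause(s); 4 remain; assigned so far: [4]
unit clause [-5] forces x5=F; simplify:
  drop 5 from [5, -6] -> [-6]
  drop 5 from [5, -6] -> [-6]
  satisfied 1 clause(s); 3 remain; assigned so far: [4, 5]
unit clause [-6] forces x6=F; simplify:
  drop 6 from [6] -> [] (empty!)
  satisfied 2 clause(s); 1 remain; assigned so far: [4, 5, 6]
CONFLICT (empty clause)

Answer: 0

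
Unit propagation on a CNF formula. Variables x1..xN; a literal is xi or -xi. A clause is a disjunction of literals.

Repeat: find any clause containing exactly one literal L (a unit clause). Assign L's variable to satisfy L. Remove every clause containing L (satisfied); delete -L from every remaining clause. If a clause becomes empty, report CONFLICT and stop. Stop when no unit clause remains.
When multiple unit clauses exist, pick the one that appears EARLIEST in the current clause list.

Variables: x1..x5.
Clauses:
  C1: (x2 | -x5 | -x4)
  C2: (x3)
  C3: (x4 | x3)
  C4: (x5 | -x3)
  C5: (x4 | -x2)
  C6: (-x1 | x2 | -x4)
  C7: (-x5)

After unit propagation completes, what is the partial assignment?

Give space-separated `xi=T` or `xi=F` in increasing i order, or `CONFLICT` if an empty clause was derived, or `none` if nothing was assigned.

Answer: CONFLICT

Derivation:
unit clause [3] forces x3=T; simplify:
  drop -3 from [5, -3] -> [5]
  satisfied 2 clause(s); 5 remain; assigned so far: [3]
unit clause [5] forces x5=T; simplify:
  drop -5 from [2, -5, -4] -> [2, -4]
  drop -5 from [-5] -> [] (empty!)
  satisfied 1 clause(s); 4 remain; assigned so far: [3, 5]
CONFLICT (empty clause)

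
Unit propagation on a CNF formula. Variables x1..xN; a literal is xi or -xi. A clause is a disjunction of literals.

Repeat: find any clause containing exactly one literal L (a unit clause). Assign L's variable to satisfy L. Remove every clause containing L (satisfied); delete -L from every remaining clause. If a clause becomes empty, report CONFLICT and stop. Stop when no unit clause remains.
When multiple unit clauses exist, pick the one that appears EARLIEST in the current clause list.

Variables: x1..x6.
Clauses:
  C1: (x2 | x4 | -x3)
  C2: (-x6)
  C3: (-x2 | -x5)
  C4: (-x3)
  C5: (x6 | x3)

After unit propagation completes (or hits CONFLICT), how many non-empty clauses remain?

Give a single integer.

unit clause [-6] forces x6=F; simplify:
  drop 6 from [6, 3] -> [3]
  satisfied 1 clause(s); 4 remain; assigned so far: [6]
unit clause [-3] forces x3=F; simplify:
  drop 3 from [3] -> [] (empty!)
  satisfied 2 clause(s); 2 remain; assigned so far: [3, 6]
CONFLICT (empty clause)

Answer: 1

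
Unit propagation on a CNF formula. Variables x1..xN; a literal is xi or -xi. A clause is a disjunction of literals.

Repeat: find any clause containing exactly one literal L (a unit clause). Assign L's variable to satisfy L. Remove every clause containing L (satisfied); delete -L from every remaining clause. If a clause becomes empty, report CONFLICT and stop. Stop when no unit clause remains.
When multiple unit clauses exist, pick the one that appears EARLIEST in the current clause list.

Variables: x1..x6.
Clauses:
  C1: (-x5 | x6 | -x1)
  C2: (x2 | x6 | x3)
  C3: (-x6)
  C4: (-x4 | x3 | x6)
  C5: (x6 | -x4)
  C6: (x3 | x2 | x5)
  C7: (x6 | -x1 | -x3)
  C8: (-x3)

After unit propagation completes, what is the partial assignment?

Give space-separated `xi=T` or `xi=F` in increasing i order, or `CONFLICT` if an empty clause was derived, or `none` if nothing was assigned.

unit clause [-6] forces x6=F; simplify:
  drop 6 from [-5, 6, -1] -> [-5, -1]
  drop 6 from [2, 6, 3] -> [2, 3]
  drop 6 from [-4, 3, 6] -> [-4, 3]
  drop 6 from [6, -4] -> [-4]
  drop 6 from [6, -1, -3] -> [-1, -3]
  satisfied 1 clause(s); 7 remain; assigned so far: [6]
unit clause [-4] forces x4=F; simplify:
  satisfied 2 clause(s); 5 remain; assigned so far: [4, 6]
unit clause [-3] forces x3=F; simplify:
  drop 3 from [2, 3] -> [2]
  drop 3 from [3, 2, 5] -> [2, 5]
  satisfied 2 clause(s); 3 remain; assigned so far: [3, 4, 6]
unit clause [2] forces x2=T; simplify:
  satisfied 2 clause(s); 1 remain; assigned so far: [2, 3, 4, 6]

Answer: x2=T x3=F x4=F x6=F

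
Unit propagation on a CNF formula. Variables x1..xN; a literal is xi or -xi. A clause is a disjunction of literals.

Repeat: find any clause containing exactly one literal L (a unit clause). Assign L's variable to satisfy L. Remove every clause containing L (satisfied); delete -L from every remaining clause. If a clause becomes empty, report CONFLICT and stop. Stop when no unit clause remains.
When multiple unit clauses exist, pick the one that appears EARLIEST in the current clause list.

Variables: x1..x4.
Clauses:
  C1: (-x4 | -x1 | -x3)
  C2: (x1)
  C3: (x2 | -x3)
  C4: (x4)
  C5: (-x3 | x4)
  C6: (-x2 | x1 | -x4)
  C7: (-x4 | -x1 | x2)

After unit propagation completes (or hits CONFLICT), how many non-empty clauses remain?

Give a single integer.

Answer: 0

Derivation:
unit clause [1] forces x1=T; simplify:
  drop -1 from [-4, -1, -3] -> [-4, -3]
  drop -1 from [-4, -1, 2] -> [-4, 2]
  satisfied 2 clause(s); 5 remain; assigned so far: [1]
unit clause [4] forces x4=T; simplify:
  drop -4 from [-4, -3] -> [-3]
  drop -4 from [-4, 2] -> [2]
  satisfied 2 clause(s); 3 remain; assigned so far: [1, 4]
unit clause [-3] forces x3=F; simplify:
  satisfied 2 clause(s); 1 remain; assigned so far: [1, 3, 4]
unit clause [2] forces x2=T; simplify:
  satisfied 1 clause(s); 0 remain; assigned so far: [1, 2, 3, 4]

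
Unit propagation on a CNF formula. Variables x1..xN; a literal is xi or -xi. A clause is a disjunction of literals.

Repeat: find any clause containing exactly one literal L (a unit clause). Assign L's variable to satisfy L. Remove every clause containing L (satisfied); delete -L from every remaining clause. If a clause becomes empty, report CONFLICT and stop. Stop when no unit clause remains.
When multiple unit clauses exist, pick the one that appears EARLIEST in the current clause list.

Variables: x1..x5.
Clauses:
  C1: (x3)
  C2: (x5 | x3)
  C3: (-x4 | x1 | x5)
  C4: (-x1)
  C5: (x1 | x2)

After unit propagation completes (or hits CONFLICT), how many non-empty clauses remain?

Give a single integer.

Answer: 1

Derivation:
unit clause [3] forces x3=T; simplify:
  satisfied 2 clause(s); 3 remain; assigned so far: [3]
unit clause [-1] forces x1=F; simplify:
  drop 1 from [-4, 1, 5] -> [-4, 5]
  drop 1 from [1, 2] -> [2]
  satisfied 1 clause(s); 2 remain; assigned so far: [1, 3]
unit clause [2] forces x2=T; simplify:
  satisfied 1 clause(s); 1 remain; assigned so far: [1, 2, 3]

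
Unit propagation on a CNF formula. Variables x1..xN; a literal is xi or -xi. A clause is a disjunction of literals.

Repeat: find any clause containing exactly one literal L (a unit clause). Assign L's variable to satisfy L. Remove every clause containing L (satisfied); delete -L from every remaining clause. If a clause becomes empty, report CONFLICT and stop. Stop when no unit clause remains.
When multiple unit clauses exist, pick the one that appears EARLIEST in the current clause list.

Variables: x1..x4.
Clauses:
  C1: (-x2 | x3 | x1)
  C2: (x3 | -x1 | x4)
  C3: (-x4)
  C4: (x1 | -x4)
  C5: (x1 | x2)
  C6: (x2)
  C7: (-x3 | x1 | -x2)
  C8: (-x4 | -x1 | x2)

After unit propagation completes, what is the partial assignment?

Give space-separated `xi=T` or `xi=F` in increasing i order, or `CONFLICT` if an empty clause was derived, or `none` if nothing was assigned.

Answer: x2=T x4=F

Derivation:
unit clause [-4] forces x4=F; simplify:
  drop 4 from [3, -1, 4] -> [3, -1]
  satisfied 3 clause(s); 5 remain; assigned so far: [4]
unit clause [2] forces x2=T; simplify:
  drop -2 from [-2, 3, 1] -> [3, 1]
  drop -2 from [-3, 1, -2] -> [-3, 1]
  satisfied 2 clause(s); 3 remain; assigned so far: [2, 4]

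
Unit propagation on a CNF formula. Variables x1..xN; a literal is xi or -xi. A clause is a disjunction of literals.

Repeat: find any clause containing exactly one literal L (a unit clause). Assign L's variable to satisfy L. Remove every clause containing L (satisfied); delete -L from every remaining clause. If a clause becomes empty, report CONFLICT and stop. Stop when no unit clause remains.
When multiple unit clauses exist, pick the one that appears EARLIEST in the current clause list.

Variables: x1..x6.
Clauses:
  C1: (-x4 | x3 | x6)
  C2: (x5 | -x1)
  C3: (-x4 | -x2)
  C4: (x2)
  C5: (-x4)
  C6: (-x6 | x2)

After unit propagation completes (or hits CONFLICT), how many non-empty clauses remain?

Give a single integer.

Answer: 1

Derivation:
unit clause [2] forces x2=T; simplify:
  drop -2 from [-4, -2] -> [-4]
  satisfied 2 clause(s); 4 remain; assigned so far: [2]
unit clause [-4] forces x4=F; simplify:
  satisfied 3 clause(s); 1 remain; assigned so far: [2, 4]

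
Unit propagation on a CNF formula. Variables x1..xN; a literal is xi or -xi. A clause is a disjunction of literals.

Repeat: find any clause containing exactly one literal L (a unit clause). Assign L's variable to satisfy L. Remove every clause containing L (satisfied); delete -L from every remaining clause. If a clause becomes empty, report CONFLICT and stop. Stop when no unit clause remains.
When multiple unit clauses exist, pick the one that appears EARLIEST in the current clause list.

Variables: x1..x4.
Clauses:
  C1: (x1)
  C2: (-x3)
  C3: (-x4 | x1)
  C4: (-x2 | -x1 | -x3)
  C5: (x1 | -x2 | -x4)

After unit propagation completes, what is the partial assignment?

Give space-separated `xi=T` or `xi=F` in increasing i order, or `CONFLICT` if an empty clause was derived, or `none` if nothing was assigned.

Answer: x1=T x3=F

Derivation:
unit clause [1] forces x1=T; simplify:
  drop -1 from [-2, -1, -3] -> [-2, -3]
  satisfied 3 clause(s); 2 remain; assigned so far: [1]
unit clause [-3] forces x3=F; simplify:
  satisfied 2 clause(s); 0 remain; assigned so far: [1, 3]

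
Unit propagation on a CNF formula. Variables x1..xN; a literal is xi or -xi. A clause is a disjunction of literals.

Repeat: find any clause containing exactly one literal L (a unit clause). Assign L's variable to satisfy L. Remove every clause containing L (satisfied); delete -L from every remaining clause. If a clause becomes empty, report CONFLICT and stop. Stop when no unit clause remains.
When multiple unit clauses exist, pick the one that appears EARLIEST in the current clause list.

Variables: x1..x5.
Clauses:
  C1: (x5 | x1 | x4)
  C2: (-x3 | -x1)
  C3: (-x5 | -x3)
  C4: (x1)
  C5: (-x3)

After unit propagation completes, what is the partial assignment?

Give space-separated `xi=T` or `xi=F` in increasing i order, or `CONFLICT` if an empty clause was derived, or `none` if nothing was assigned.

Answer: x1=T x3=F

Derivation:
unit clause [1] forces x1=T; simplify:
  drop -1 from [-3, -1] -> [-3]
  satisfied 2 clause(s); 3 remain; assigned so far: [1]
unit clause [-3] forces x3=F; simplify:
  satisfied 3 clause(s); 0 remain; assigned so far: [1, 3]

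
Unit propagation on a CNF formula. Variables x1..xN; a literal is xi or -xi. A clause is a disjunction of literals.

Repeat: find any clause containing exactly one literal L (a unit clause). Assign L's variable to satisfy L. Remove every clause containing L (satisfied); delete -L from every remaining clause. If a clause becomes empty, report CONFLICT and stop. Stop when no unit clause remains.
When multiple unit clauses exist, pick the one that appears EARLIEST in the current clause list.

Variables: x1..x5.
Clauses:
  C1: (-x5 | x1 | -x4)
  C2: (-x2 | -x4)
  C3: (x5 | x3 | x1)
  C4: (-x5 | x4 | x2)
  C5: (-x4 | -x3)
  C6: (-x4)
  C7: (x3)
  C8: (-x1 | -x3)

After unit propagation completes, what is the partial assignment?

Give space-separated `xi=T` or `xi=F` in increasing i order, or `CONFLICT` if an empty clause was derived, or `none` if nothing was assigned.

Answer: x1=F x3=T x4=F

Derivation:
unit clause [-4] forces x4=F; simplify:
  drop 4 from [-5, 4, 2] -> [-5, 2]
  satisfied 4 clause(s); 4 remain; assigned so far: [4]
unit clause [3] forces x3=T; simplify:
  drop -3 from [-1, -3] -> [-1]
  satisfied 2 clause(s); 2 remain; assigned so far: [3, 4]
unit clause [-1] forces x1=F; simplify:
  satisfied 1 clause(s); 1 remain; assigned so far: [1, 3, 4]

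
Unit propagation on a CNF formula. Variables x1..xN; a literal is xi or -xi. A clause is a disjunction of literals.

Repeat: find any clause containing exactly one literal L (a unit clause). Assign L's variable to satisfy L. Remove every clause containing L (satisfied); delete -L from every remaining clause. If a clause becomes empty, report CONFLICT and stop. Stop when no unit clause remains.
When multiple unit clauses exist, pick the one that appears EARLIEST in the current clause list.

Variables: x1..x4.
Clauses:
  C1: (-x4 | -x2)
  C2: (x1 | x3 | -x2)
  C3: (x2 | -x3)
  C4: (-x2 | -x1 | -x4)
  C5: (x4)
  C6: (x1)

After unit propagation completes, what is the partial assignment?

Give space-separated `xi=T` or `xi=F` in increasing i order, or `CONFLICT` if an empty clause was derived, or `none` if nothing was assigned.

Answer: x1=T x2=F x3=F x4=T

Derivation:
unit clause [4] forces x4=T; simplify:
  drop -4 from [-4, -2] -> [-2]
  drop -4 from [-2, -1, -4] -> [-2, -1]
  satisfied 1 clause(s); 5 remain; assigned so far: [4]
unit clause [-2] forces x2=F; simplify:
  drop 2 from [2, -3] -> [-3]
  satisfied 3 clause(s); 2 remain; assigned so far: [2, 4]
unit clause [-3] forces x3=F; simplify:
  satisfied 1 clause(s); 1 remain; assigned so far: [2, 3, 4]
unit clause [1] forces x1=T; simplify:
  satisfied 1 clause(s); 0 remain; assigned so far: [1, 2, 3, 4]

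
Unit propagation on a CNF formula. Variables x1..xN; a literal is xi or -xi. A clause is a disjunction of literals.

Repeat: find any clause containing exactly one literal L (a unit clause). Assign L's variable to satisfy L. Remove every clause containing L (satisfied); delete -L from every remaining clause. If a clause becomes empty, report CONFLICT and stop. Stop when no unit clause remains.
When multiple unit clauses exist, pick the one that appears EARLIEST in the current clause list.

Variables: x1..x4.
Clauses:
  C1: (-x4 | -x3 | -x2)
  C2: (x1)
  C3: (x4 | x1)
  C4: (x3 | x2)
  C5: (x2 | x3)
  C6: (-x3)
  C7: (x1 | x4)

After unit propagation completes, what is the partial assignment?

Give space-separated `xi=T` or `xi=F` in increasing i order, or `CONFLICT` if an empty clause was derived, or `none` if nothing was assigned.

unit clause [1] forces x1=T; simplify:
  satisfied 3 clause(s); 4 remain; assigned so far: [1]
unit clause [-3] forces x3=F; simplify:
  drop 3 from [3, 2] -> [2]
  drop 3 from [2, 3] -> [2]
  satisfied 2 clause(s); 2 remain; assigned so far: [1, 3]
unit clause [2] forces x2=T; simplify:
  satisfied 2 clause(s); 0 remain; assigned so far: [1, 2, 3]

Answer: x1=T x2=T x3=F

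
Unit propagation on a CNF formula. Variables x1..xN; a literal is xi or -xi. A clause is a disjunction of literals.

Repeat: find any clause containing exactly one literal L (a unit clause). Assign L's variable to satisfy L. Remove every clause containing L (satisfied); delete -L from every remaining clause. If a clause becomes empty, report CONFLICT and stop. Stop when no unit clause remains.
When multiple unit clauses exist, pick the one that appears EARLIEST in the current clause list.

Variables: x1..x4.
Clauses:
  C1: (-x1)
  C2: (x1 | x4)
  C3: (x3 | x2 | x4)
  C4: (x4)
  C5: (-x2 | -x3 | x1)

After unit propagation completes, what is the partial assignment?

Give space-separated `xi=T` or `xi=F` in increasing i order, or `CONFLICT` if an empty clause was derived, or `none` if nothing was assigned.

Answer: x1=F x4=T

Derivation:
unit clause [-1] forces x1=F; simplify:
  drop 1 from [1, 4] -> [4]
  drop 1 from [-2, -3, 1] -> [-2, -3]
  satisfied 1 clause(s); 4 remain; assigned so far: [1]
unit clause [4] forces x4=T; simplify:
  satisfied 3 clause(s); 1 remain; assigned so far: [1, 4]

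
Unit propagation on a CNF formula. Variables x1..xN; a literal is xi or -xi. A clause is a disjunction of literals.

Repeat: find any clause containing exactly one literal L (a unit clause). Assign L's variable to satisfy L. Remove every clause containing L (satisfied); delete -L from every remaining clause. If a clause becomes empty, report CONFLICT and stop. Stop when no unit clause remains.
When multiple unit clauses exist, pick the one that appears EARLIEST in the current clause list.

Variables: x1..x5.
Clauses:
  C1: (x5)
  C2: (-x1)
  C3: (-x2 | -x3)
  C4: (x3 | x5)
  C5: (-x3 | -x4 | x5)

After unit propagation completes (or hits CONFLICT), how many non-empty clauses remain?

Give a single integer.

unit clause [5] forces x5=T; simplify:
  satisfied 3 clause(s); 2 remain; assigned so far: [5]
unit clause [-1] forces x1=F; simplify:
  satisfied 1 clause(s); 1 remain; assigned so far: [1, 5]

Answer: 1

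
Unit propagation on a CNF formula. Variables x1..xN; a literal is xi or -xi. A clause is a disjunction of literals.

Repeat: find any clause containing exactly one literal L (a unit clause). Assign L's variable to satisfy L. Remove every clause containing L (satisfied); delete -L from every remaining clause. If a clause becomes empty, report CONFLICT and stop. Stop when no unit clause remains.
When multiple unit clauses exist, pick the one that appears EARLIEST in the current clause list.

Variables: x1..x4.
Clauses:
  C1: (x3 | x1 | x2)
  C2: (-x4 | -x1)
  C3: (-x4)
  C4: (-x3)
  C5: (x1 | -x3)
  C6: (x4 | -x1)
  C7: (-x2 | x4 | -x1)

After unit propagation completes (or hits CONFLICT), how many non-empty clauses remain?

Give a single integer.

unit clause [-4] forces x4=F; simplify:
  drop 4 from [4, -1] -> [-1]
  drop 4 from [-2, 4, -1] -> [-2, -1]
  satisfied 2 clause(s); 5 remain; assigned so far: [4]
unit clause [-3] forces x3=F; simplify:
  drop 3 from [3, 1, 2] -> [1, 2]
  satisfied 2 clause(s); 3 remain; assigned so far: [3, 4]
unit clause [-1] forces x1=F; simplify:
  drop 1 from [1, 2] -> [2]
  satisfied 2 clause(s); 1 remain; assigned so far: [1, 3, 4]
unit clause [2] forces x2=T; simplify:
  satisfied 1 clause(s); 0 remain; assigned so far: [1, 2, 3, 4]

Answer: 0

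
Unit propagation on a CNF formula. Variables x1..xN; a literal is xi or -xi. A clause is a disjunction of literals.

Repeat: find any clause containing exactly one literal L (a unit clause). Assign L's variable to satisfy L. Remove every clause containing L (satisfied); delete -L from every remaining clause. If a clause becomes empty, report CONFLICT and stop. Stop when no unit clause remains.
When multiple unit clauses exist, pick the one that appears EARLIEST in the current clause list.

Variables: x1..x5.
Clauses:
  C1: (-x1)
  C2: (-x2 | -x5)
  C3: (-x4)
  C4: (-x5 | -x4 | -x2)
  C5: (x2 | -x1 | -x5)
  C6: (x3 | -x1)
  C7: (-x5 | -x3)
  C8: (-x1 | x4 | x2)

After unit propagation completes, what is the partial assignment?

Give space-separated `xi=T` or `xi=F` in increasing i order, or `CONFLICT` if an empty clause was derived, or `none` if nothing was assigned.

unit clause [-1] forces x1=F; simplify:
  satisfied 4 clause(s); 4 remain; assigned so far: [1]
unit clause [-4] forces x4=F; simplify:
  satisfied 2 clause(s); 2 remain; assigned so far: [1, 4]

Answer: x1=F x4=F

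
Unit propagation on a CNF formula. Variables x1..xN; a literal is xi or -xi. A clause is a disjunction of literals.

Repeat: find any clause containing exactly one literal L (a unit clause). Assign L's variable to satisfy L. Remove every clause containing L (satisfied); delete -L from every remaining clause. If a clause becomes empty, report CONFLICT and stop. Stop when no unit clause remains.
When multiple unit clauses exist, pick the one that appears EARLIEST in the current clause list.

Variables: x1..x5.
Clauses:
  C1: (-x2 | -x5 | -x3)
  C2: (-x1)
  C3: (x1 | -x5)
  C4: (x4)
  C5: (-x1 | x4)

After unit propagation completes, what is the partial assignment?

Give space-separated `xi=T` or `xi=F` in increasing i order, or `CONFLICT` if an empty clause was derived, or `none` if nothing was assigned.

Answer: x1=F x4=T x5=F

Derivation:
unit clause [-1] forces x1=F; simplify:
  drop 1 from [1, -5] -> [-5]
  satisfied 2 clause(s); 3 remain; assigned so far: [1]
unit clause [-5] forces x5=F; simplify:
  satisfied 2 clause(s); 1 remain; assigned so far: [1, 5]
unit clause [4] forces x4=T; simplify:
  satisfied 1 clause(s); 0 remain; assigned so far: [1, 4, 5]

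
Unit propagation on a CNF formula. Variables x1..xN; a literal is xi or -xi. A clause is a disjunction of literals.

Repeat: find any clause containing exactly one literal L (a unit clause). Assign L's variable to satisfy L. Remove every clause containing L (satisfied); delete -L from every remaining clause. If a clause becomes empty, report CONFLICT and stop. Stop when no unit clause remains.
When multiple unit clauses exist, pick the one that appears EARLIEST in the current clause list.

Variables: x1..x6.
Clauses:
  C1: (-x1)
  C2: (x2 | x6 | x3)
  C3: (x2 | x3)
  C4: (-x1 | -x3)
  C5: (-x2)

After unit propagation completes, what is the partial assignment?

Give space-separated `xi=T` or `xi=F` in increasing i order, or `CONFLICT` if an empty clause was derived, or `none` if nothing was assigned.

Answer: x1=F x2=F x3=T

Derivation:
unit clause [-1] forces x1=F; simplify:
  satisfied 2 clause(s); 3 remain; assigned so far: [1]
unit clause [-2] forces x2=F; simplify:
  drop 2 from [2, 6, 3] -> [6, 3]
  drop 2 from [2, 3] -> [3]
  satisfied 1 clause(s); 2 remain; assigned so far: [1, 2]
unit clause [3] forces x3=T; simplify:
  satisfied 2 clause(s); 0 remain; assigned so far: [1, 2, 3]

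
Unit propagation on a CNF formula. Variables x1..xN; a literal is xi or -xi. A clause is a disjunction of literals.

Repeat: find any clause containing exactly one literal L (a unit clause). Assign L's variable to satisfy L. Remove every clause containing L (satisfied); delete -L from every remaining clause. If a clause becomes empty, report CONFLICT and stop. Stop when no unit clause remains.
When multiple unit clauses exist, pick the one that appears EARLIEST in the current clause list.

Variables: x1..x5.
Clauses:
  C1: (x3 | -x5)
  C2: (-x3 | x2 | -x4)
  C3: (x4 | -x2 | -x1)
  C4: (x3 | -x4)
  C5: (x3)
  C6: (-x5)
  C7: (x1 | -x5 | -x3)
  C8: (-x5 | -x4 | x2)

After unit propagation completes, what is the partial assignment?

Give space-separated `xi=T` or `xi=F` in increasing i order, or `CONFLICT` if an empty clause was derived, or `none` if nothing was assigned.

Answer: x3=T x5=F

Derivation:
unit clause [3] forces x3=T; simplify:
  drop -3 from [-3, 2, -4] -> [2, -4]
  drop -3 from [1, -5, -3] -> [1, -5]
  satisfied 3 clause(s); 5 remain; assigned so far: [3]
unit clause [-5] forces x5=F; simplify:
  satisfied 3 clause(s); 2 remain; assigned so far: [3, 5]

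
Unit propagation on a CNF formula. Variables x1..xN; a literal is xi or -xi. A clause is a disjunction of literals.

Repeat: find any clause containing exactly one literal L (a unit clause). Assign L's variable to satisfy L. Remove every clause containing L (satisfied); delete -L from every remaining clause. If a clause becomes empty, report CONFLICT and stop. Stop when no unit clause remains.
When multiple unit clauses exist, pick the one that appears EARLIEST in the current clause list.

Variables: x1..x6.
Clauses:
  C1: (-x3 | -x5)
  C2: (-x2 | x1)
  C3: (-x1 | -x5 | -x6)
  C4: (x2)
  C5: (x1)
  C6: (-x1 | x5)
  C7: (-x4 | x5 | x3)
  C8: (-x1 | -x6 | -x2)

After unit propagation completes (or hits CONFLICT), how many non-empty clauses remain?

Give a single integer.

unit clause [2] forces x2=T; simplify:
  drop -2 from [-2, 1] -> [1]
  drop -2 from [-1, -6, -2] -> [-1, -6]
  satisfied 1 clause(s); 7 remain; assigned so far: [2]
unit clause [1] forces x1=T; simplify:
  drop -1 from [-1, -5, -6] -> [-5, -6]
  drop -1 from [-1, 5] -> [5]
  drop -1 from [-1, -6] -> [-6]
  satisfied 2 clause(s); 5 remain; assigned so far: [1, 2]
unit clause [5] forces x5=T; simplify:
  drop -5 from [-3, -5] -> [-3]
  drop -5 from [-5, -6] -> [-6]
  satisfied 2 clause(s); 3 remain; assigned so far: [1, 2, 5]
unit clause [-3] forces x3=F; simplify:
  satisfied 1 clause(s); 2 remain; assigned so far: [1, 2, 3, 5]
unit clause [-6] forces x6=F; simplify:
  satisfied 2 clause(s); 0 remain; assigned so far: [1, 2, 3, 5, 6]

Answer: 0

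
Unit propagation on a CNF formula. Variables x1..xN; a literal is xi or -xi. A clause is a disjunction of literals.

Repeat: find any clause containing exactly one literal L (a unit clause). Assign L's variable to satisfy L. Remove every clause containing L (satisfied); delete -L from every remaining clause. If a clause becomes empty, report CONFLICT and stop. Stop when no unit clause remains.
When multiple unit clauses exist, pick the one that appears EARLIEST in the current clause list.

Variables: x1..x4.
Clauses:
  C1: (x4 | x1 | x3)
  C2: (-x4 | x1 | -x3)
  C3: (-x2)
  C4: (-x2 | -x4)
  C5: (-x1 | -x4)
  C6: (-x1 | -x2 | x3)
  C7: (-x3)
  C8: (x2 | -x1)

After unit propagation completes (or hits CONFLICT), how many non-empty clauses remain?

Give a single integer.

Answer: 0

Derivation:
unit clause [-2] forces x2=F; simplify:
  drop 2 from [2, -1] -> [-1]
  satisfied 3 clause(s); 5 remain; assigned so far: [2]
unit clause [-3] forces x3=F; simplify:
  drop 3 from [4, 1, 3] -> [4, 1]
  satisfied 2 clause(s); 3 remain; assigned so far: [2, 3]
unit clause [-1] forces x1=F; simplify:
  drop 1 from [4, 1] -> [4]
  satisfied 2 clause(s); 1 remain; assigned so far: [1, 2, 3]
unit clause [4] forces x4=T; simplify:
  satisfied 1 clause(s); 0 remain; assigned so far: [1, 2, 3, 4]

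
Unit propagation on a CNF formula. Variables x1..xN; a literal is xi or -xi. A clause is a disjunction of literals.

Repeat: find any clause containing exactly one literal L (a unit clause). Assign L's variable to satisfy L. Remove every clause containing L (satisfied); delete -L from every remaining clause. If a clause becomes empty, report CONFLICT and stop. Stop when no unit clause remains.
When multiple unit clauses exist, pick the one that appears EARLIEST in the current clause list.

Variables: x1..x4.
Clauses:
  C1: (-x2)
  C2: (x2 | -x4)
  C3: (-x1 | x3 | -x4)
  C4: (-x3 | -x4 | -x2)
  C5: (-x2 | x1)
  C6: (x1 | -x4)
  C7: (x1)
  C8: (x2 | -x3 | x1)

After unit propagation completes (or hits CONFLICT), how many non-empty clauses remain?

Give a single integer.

Answer: 0

Derivation:
unit clause [-2] forces x2=F; simplify:
  drop 2 from [2, -4] -> [-4]
  drop 2 from [2, -3, 1] -> [-3, 1]
  satisfied 3 clause(s); 5 remain; assigned so far: [2]
unit clause [-4] forces x4=F; simplify:
  satisfied 3 clause(s); 2 remain; assigned so far: [2, 4]
unit clause [1] forces x1=T; simplify:
  satisfied 2 clause(s); 0 remain; assigned so far: [1, 2, 4]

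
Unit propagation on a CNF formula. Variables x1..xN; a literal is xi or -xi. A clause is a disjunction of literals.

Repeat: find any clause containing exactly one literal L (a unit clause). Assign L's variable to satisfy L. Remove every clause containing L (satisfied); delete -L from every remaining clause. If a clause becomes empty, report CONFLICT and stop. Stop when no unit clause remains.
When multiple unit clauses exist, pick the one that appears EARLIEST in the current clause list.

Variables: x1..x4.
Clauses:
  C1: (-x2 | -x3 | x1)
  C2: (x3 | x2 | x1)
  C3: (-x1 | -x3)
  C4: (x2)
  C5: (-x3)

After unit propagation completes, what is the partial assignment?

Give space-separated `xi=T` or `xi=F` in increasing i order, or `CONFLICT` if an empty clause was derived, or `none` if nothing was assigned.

Answer: x2=T x3=F

Derivation:
unit clause [2] forces x2=T; simplify:
  drop -2 from [-2, -3, 1] -> [-3, 1]
  satisfied 2 clause(s); 3 remain; assigned so far: [2]
unit clause [-3] forces x3=F; simplify:
  satisfied 3 clause(s); 0 remain; assigned so far: [2, 3]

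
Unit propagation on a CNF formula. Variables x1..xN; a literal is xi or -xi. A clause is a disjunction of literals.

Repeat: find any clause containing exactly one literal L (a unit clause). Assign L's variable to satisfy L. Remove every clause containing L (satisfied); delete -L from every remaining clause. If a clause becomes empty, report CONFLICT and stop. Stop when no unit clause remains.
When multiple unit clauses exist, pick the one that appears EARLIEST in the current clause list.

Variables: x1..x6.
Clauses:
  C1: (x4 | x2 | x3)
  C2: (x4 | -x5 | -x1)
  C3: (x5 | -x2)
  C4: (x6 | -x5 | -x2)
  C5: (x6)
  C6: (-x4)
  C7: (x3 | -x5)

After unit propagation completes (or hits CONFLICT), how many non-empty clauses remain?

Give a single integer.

unit clause [6] forces x6=T; simplify:
  satisfied 2 clause(s); 5 remain; assigned so far: [6]
unit clause [-4] forces x4=F; simplify:
  drop 4 from [4, 2, 3] -> [2, 3]
  drop 4 from [4, -5, -1] -> [-5, -1]
  satisfied 1 clause(s); 4 remain; assigned so far: [4, 6]

Answer: 4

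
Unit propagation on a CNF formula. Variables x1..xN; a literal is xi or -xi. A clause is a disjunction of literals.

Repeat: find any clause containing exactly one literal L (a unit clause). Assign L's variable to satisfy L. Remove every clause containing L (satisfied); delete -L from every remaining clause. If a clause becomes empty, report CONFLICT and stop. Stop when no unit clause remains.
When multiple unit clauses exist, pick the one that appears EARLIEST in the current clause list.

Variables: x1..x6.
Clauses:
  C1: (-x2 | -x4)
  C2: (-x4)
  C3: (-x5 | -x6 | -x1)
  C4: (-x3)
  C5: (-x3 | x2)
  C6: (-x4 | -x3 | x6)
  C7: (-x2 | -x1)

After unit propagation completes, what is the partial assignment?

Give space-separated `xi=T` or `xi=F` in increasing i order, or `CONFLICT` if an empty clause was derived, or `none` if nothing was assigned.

unit clause [-4] forces x4=F; simplify:
  satisfied 3 clause(s); 4 remain; assigned so far: [4]
unit clause [-3] forces x3=F; simplify:
  satisfied 2 clause(s); 2 remain; assigned so far: [3, 4]

Answer: x3=F x4=F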